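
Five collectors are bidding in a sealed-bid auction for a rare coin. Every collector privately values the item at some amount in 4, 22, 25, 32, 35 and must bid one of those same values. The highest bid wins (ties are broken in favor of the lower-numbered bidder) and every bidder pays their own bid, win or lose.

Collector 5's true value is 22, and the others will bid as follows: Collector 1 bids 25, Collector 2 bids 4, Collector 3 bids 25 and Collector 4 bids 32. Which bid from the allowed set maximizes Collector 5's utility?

Bid 4: loses but pays 4, utility -4.
Bid 22: loses but pays 22, utility -22.
Bid 25: loses but pays 25, utility -25.
Bid 32: loses but pays 32, utility -32.
Bid 35: wins, pays 35, utility 22 - 35 = -13.
The best choice is 4 with utility -4.

4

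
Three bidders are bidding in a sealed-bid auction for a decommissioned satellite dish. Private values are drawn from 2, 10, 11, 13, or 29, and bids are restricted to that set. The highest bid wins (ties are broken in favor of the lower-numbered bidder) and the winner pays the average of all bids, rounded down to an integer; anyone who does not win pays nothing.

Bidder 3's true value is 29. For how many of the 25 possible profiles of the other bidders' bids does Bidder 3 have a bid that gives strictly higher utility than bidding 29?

9

Others bid (2, 2): truth gives 18; bid 10 gives 25 > 18. Violating.
Others bid (2, 10): truth gives 16; bid 11 gives 22 > 16. Violating.
Others bid (2, 11): truth gives 15; bid 13 gives 21 > 15. Violating.
Others bid (10, 2): truth gives 16; bid 11 gives 22 > 16. Violating.
Others bid (2, 13): truth gives 15; no alternative beats it.
Others bid (2, 29): truth gives 0; no alternative beats it.
(Checking all 25 profiles: 9 have a profitable deviation, 16 do not.)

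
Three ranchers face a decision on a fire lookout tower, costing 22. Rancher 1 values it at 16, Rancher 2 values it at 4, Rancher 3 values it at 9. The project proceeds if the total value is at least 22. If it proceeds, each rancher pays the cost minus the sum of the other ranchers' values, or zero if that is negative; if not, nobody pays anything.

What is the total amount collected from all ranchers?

11

Total value 29 ≥ cost 22, so it is built.
Rancher 1: others sum to 13; max(0, 22 - 13) = 9.
Rancher 2: others sum to 25; max(0, 22 - 25) = 0.
Rancher 3: others sum to 20; max(0, 22 - 20) = 2.
Total collected = 9 + 0 + 2 = 11.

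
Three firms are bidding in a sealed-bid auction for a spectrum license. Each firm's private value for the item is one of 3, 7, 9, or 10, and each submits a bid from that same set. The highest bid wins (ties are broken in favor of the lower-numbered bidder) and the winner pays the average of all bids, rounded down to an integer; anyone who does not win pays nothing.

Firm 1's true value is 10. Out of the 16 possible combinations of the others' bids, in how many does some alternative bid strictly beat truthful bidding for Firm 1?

4

Others bid (3, 3): truth gives 5; bid 3 gives 7 > 5. Violating.
Others bid (3, 7): truth gives 4; bid 7 gives 5 > 4. Violating.
Others bid (7, 3): truth gives 4; bid 7 gives 5 > 4. Violating.
Others bid (7, 7): truth gives 2; bid 7 gives 3 > 2. Violating.
Others bid (3, 9): truth gives 3; no alternative beats it.
Others bid (3, 10): truth gives 3; no alternative beats it.
(Checking all 16 profiles: 4 have a profitable deviation, 12 do not.)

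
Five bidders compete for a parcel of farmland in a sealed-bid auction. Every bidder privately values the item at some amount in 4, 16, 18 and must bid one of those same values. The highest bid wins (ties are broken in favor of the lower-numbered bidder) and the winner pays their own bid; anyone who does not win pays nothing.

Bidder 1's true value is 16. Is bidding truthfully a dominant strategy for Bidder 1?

Consider the case where Bidder 2 bids 4, Bidder 3 bids 4, Bidder 4 bids 4 and Bidder 5 bids 4.
Truthful bid 16: wins, pays 16, utility 16 - 16 = 0.
Bid 4 instead: wins, pays 4, utility 16 - 4 = 12.
Since 12 > 0, bidding 4 is strictly better here, so truthful bidding is not dominant.

No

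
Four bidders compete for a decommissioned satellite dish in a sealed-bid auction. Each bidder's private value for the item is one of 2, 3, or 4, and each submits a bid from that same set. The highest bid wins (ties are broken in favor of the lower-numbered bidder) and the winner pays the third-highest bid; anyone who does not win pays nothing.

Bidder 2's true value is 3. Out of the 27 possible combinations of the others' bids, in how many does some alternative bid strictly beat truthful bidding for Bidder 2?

3

Others bid (2, 2, 4): truth gives 0; bid 4 gives 1 > 0. Violating.
Others bid (2, 4, 2): truth gives 0; bid 4 gives 1 > 0. Violating.
Others bid (3, 2, 2): truth gives 0; bid 4 gives 1 > 0. Violating.
Others bid (2, 2, 2): truth gives 1; no alternative beats it.
Others bid (2, 2, 3): truth gives 1; no alternative beats it.
(Checking all 27 profiles: 3 have a profitable deviation, 24 do not.)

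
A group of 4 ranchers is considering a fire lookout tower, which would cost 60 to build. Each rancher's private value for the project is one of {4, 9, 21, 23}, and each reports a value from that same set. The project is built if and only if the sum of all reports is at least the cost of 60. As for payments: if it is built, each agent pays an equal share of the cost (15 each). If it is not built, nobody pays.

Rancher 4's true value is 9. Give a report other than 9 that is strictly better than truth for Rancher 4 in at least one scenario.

4

Suppose Rancher 1 reports 9, Rancher 2 reports 21 and Rancher 3 reports 21.
Report 9: project built, pays 15, utility 9 - 15 = -6.
Report 4: project not built, utility 0.
So reporting 4 beats truth here (0 > -6).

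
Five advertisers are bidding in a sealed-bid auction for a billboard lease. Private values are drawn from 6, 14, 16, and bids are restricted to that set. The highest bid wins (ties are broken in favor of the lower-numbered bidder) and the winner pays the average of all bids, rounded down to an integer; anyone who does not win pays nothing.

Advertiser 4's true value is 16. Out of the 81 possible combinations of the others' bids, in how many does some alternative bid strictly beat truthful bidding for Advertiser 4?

Others bid (6, 6, 6, 6): truth gives 8; bid 14 gives 9 > 8. Violating.
Others bid (6, 6, 6, 14): truth gives 7; no alternative beats it.
Others bid (6, 6, 6, 16): truth gives 6; no alternative beats it.
(Checking all 81 profiles: 1 has a profitable deviation, 80 do not.)

1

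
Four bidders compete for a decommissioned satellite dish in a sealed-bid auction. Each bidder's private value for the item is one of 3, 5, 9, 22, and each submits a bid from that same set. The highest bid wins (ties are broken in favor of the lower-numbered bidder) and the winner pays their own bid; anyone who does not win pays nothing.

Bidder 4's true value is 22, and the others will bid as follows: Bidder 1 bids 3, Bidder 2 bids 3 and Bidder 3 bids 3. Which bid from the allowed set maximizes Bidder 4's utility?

5

Bid 3: loses, pays 0, utility 0.
Bid 5: wins, pays 5, utility 22 - 5 = 17.
Bid 9: wins, pays 9, utility 22 - 9 = 13.
Bid 22: wins, pays 22, utility 22 - 22 = 0.
The best choice is 5 with utility 17.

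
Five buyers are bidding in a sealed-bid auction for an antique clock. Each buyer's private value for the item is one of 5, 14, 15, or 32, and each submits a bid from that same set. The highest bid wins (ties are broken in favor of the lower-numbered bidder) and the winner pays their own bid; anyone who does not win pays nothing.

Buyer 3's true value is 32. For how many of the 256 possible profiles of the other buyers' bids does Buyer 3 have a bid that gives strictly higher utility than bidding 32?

36

Others bid (5, 5, 5, 5): truth gives 0; bid 14 gives 18 > 0. Violating.
Others bid (5, 5, 5, 14): truth gives 0; bid 14 gives 18 > 0. Violating.
Others bid (5, 5, 5, 15): truth gives 0; bid 15 gives 17 > 0. Violating.
Others bid (5, 5, 14, 5): truth gives 0; bid 14 gives 18 > 0. Violating.
Others bid (5, 5, 5, 32): truth gives 0; no alternative beats it.
Others bid (5, 5, 14, 32): truth gives 0; no alternative beats it.
(Checking all 256 profiles: 36 have a profitable deviation, 220 do not.)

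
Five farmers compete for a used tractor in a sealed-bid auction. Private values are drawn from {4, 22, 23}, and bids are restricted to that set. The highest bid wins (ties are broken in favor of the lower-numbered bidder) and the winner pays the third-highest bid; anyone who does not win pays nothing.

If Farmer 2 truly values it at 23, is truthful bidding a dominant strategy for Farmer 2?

Yes

Check each profile of the others' bids and compare truth against every alternative bid.
Others bid (4, 4, 4, 23): truth gives 19, best alternative gives 0.
Others bid (4, 4, 23, 4): truth gives 19, best alternative gives 0.
Others bid (4, 23, 4, 4): truth gives 19, best alternative gives 0.
Others bid (22, 4, 4, 4): truth gives 19, best alternative gives 0.
Others bid (4, 4, 22, 23): truth gives 1, best alternative gives 0.
Others bid (4, 4, 23, 22): truth gives 1, best alternative gives 0.
(Remaining 75 profiles checked similarly; truth is weakly best in each.)
In every case the truthful bid is at least as good as any alternative, so it is a dominant strategy.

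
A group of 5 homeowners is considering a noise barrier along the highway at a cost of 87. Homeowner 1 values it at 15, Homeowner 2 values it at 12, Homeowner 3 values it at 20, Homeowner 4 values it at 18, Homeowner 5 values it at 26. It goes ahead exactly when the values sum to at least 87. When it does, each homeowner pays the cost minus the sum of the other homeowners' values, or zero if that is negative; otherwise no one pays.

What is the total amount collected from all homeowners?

Total value 91 ≥ cost 87, so it is built.
Homeowner 1: others sum to 76; max(0, 87 - 76) = 11.
Homeowner 2: others sum to 79; max(0, 87 - 79) = 8.
Homeowner 3: others sum to 71; max(0, 87 - 71) = 16.
Homeowner 4: others sum to 73; max(0, 87 - 73) = 14.
Homeowner 5: others sum to 65; max(0, 87 - 65) = 22.
Total collected = 11 + 8 + 16 + 14 + 22 = 71.

71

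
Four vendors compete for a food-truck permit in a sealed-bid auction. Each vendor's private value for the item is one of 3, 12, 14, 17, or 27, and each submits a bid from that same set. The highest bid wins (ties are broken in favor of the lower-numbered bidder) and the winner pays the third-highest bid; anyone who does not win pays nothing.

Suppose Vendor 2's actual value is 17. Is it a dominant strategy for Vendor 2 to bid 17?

Consider the case where Vendor 1 bids 3, Vendor 3 bids 3 and Vendor 4 bids 27.
Truthful bid 17: loses, pays 0, utility 0.
Bid 27 instead: wins, pays 3, utility 17 - 3 = 14.
Since 14 > 0, bidding 27 is strictly better here, so truthful bidding is not dominant.

No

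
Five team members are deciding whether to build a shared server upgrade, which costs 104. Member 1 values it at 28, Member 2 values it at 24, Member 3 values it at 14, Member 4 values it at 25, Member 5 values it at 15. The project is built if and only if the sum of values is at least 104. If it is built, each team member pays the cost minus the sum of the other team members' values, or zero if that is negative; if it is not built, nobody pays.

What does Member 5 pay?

13

Total value 106 ≥ cost 104, so the project is built.
The other team members' values sum to 91.
Cost minus that sum is 104 - 91 = 13.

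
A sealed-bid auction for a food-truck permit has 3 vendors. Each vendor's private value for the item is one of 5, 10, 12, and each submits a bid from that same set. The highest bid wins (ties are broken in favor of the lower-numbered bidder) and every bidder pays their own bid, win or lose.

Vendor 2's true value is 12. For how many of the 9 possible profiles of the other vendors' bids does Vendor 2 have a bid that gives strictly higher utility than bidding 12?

5

Others bid (5, 5): truth gives 0; bid 10 gives 2 > 0. Violating.
Others bid (5, 10): truth gives 0; bid 10 gives 2 > 0. Violating.
Others bid (12, 5): truth gives -12; bid 5 gives -5 > -12. Violating.
Others bid (12, 10): truth gives -12; bid 5 gives -5 > -12. Violating.
Others bid (5, 12): truth gives 0; no alternative beats it.
Others bid (10, 5): truth gives 0; no alternative beats it.
(Checking all 9 profiles: 5 have a profitable deviation, 4 do not.)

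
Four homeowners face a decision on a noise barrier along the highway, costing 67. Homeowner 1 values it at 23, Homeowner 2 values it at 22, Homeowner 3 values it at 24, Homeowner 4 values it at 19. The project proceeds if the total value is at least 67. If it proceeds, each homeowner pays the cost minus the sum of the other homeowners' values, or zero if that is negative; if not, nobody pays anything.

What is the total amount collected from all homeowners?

6

Total value 88 ≥ cost 67, so it is built.
Homeowner 1: others sum to 65; max(0, 67 - 65) = 2.
Homeowner 2: others sum to 66; max(0, 67 - 66) = 1.
Homeowner 3: others sum to 64; max(0, 67 - 64) = 3.
Homeowner 4: others sum to 69; max(0, 67 - 69) = 0.
Total collected = 2 + 1 + 3 + 0 = 6.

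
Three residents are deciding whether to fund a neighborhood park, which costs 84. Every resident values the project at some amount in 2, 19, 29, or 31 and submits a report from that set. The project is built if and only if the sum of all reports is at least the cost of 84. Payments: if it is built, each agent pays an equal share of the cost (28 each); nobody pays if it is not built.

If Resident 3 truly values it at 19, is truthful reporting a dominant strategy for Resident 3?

Yes

Check each profile of the others' reports and compare truth against every alternative report.
Others report (2, 2): truth gives 0, best alternative gives 0.
Others report (2, 19): truth gives 0, best alternative gives 0.
Others report (2, 29): truth gives 0, best alternative gives 0.
Others report (2, 31): truth gives 0, best alternative gives 0.
Others report (19, 2): truth gives 0, best alternative gives 0.
Others report (19, 19): truth gives 0, best alternative gives 0.
(Remaining 10 profiles checked similarly; truth is weakly best in each.)
In every case the truthful report is at least as good as any alternative, so it is a dominant strategy.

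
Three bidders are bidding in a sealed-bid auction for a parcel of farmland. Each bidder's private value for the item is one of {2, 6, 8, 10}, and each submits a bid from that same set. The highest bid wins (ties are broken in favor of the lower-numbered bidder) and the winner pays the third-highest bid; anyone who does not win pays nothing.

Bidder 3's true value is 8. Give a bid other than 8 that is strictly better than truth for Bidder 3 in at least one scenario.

10

Suppose Bidder 1 bids 2 and Bidder 2 bids 8.
Bid 8: loses, pays 0, utility 0.
Bid 10: wins, pays 2, utility 8 - 2 = 6.
So bidding 10 beats truth here (6 > 0).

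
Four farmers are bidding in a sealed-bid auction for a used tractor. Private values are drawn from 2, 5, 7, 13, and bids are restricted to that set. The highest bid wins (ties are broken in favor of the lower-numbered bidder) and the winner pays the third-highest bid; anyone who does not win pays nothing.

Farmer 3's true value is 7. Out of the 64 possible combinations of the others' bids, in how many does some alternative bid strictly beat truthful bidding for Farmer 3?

Others bid (2, 2, 13): truth gives 0; bid 13 gives 5 > 0. Violating.
Others bid (2, 5, 13): truth gives 0; bid 13 gives 2 > 0. Violating.
Others bid (2, 7, 2): truth gives 0; bid 13 gives 5 > 0. Violating.
Others bid (2, 7, 5): truth gives 0; bid 13 gives 2 > 0. Violating.
Others bid (2, 2, 2): truth gives 5; no alternative beats it.
Others bid (2, 2, 5): truth gives 5; no alternative beats it.
(Checking all 64 profiles: 12 have a profitable deviation, 52 do not.)

12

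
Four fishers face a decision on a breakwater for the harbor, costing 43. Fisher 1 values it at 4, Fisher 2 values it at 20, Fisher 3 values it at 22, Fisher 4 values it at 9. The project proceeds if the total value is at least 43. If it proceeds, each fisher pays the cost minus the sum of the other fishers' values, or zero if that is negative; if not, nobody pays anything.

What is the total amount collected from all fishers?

Total value 55 ≥ cost 43, so it is built.
Fisher 1: others sum to 51; max(0, 43 - 51) = 0.
Fisher 2: others sum to 35; max(0, 43 - 35) = 8.
Fisher 3: others sum to 33; max(0, 43 - 33) = 10.
Fisher 4: others sum to 46; max(0, 43 - 46) = 0.
Total collected = 0 + 8 + 10 + 0 = 18.

18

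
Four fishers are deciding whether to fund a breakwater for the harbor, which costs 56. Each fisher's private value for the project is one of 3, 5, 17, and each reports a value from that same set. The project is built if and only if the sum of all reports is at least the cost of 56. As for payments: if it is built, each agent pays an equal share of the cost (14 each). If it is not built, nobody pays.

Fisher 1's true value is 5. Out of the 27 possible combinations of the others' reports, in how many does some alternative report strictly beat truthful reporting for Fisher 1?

1

Others report (17, 17, 17): truth gives -9; report 3 gives 0 > -9. Violating.
Others report (3, 3, 3): truth gives 0; no alternative beats it.
Others report (3, 3, 5): truth gives 0; no alternative beats it.
(Checking all 27 profiles: 1 has a profitable deviation, 26 do not.)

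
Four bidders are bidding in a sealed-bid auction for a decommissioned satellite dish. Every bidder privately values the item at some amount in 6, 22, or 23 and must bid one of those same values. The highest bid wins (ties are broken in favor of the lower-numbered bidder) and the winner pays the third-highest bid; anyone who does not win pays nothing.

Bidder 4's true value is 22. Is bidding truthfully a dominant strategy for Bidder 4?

Consider the case where Bidder 1 bids 6, Bidder 2 bids 6 and Bidder 3 bids 22.
Truthful bid 22: loses, pays 0, utility 0.
Bid 23 instead: wins, pays 6, utility 22 - 6 = 16.
Since 16 > 0, bidding 23 is strictly better here, so truthful bidding is not dominant.

No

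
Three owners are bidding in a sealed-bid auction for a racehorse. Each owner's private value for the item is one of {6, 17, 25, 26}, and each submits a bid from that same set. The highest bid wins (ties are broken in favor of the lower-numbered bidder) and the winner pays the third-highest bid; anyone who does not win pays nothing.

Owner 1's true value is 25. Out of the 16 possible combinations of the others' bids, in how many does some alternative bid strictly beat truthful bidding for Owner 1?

4

Others bid (6, 26): truth gives 0; bid 26 gives 19 > 0. Violating.
Others bid (17, 26): truth gives 0; bid 26 gives 8 > 0. Violating.
Others bid (26, 6): truth gives 0; bid 26 gives 19 > 0. Violating.
Others bid (26, 17): truth gives 0; bid 26 gives 8 > 0. Violating.
Others bid (6, 6): truth gives 19; no alternative beats it.
Others bid (6, 17): truth gives 19; no alternative beats it.
(Checking all 16 profiles: 4 have a profitable deviation, 12 do not.)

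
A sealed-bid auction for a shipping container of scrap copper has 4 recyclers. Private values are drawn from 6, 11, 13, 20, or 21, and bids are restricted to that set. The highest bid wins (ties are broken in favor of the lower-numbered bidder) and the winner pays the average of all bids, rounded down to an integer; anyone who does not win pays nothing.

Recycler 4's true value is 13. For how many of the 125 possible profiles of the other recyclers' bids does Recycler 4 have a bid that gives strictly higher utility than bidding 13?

Others bid (6, 6, 13): truth gives 0; bid 20 gives 2 > 0. Violating.
Others bid (6, 11, 13): truth gives 0; bid 20 gives 1 > 0. Violating.
Others bid (6, 13, 6): truth gives 0; bid 20 gives 2 > 0. Violating.
Others bid (6, 13, 11): truth gives 0; bid 20 gives 1 > 0. Violating.
Others bid (6, 6, 6): truth gives 6; no alternative beats it.
Others bid (6, 6, 11): truth gives 4; no alternative beats it.
(Checking all 125 profiles: 9 have a profitable deviation, 116 do not.)

9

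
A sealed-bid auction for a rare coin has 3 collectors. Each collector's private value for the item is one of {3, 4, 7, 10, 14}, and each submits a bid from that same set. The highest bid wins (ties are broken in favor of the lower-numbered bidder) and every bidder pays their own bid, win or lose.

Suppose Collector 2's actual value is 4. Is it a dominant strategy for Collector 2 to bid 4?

No

Consider the case where Collector 1 bids 3 and Collector 3 bids 7.
Truthful bid 4: loses but pays 4, utility -4.
Bid 3 instead: loses but pays 3, utility -3.
Since -3 > -4, bidding 3 is strictly better here, so truthful bidding is not dominant.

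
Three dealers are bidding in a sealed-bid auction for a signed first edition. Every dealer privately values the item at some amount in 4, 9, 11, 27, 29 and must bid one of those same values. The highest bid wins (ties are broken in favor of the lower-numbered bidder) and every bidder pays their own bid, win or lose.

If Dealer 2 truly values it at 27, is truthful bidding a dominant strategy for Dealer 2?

No

Consider the case where Dealer 1 bids 4 and Dealer 3 bids 4.
Truthful bid 27: wins, pays 27, utility 27 - 27 = 0.
Bid 9 instead: wins, pays 9, utility 27 - 9 = 18.
Since 18 > 0, bidding 9 is strictly better here, so truthful bidding is not dominant.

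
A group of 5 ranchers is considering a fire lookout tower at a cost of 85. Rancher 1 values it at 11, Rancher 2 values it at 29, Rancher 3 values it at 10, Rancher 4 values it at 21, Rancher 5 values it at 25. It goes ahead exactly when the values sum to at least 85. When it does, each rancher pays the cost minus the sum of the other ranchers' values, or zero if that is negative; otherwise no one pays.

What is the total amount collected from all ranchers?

Total value 96 ≥ cost 85, so it is built.
Rancher 1: others sum to 85; max(0, 85 - 85) = 0.
Rancher 2: others sum to 67; max(0, 85 - 67) = 18.
Rancher 3: others sum to 86; max(0, 85 - 86) = 0.
Rancher 4: others sum to 75; max(0, 85 - 75) = 10.
Rancher 5: others sum to 71; max(0, 85 - 71) = 14.
Total collected = 0 + 18 + 0 + 10 + 14 = 42.

42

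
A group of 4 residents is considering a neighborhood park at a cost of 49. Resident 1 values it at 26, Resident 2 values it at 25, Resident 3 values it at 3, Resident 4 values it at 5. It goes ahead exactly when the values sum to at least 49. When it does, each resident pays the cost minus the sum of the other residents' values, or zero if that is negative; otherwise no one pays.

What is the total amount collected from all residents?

31

Total value 59 ≥ cost 49, so it is built.
Resident 1: others sum to 33; max(0, 49 - 33) = 16.
Resident 2: others sum to 34; max(0, 49 - 34) = 15.
Resident 3: others sum to 56; max(0, 49 - 56) = 0.
Resident 4: others sum to 54; max(0, 49 - 54) = 0.
Total collected = 16 + 15 + 0 + 0 = 31.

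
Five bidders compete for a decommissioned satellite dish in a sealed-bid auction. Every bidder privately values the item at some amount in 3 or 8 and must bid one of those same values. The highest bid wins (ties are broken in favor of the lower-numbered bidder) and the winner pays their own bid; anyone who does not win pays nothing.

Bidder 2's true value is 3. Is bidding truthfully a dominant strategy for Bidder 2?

Check each profile of the others' bids and compare truth against every alternative bid.
Others bid (3, 3, 3, 3): truth gives 0, best alternative gives -5.
Others bid (3, 3, 3, 8): truth gives 0, best alternative gives -5.
Others bid (3, 3, 8, 3): truth gives 0, best alternative gives -5.
Others bid (3, 3, 8, 8): truth gives 0, best alternative gives -5.
Others bid (3, 8, 3, 3): truth gives 0, best alternative gives -5.
Others bid (3, 8, 3, 8): truth gives 0, best alternative gives -5.
(Remaining 10 profiles checked similarly; truth is weakly best in each.)
In every case the truthful bid is at least as good as any alternative, so it is a dominant strategy.

Yes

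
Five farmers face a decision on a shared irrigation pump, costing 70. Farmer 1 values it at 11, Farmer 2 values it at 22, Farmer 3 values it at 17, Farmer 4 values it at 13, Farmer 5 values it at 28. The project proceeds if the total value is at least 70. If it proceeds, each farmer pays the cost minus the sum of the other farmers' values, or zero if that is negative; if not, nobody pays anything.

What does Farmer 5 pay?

Total value 91 ≥ cost 70, so the project is built.
The other farmers' values sum to 63.
Cost minus that sum is 70 - 63 = 7.

7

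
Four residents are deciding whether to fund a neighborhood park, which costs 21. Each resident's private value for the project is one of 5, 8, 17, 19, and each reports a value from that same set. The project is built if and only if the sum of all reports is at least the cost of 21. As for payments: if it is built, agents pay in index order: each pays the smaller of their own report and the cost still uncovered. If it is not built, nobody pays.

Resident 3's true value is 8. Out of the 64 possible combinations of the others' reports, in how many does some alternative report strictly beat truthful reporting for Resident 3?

11

Others report (5, 5, 8): truth gives 0; report 5 gives 3 > 0. Violating.
Others report (5, 5, 17): truth gives 0; report 5 gives 3 > 0. Violating.
Others report (5, 5, 19): truth gives 0; report 5 gives 3 > 0. Violating.
Others report (5, 8, 5): truth gives 0; report 5 gives 3 > 0. Violating.
Others report (5, 5, 5): truth gives 0; no alternative beats it.
Others report (5, 17, 5): truth gives 8; no alternative beats it.
(Checking all 64 profiles: 11 have a profitable deviation, 53 do not.)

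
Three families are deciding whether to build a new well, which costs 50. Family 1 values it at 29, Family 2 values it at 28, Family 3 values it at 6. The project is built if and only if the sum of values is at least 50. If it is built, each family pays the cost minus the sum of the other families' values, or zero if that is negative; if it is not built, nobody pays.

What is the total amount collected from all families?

Total value 63 ≥ cost 50, so it is built.
Family 1: others sum to 34; max(0, 50 - 34) = 16.
Family 2: others sum to 35; max(0, 50 - 35) = 15.
Family 3: others sum to 57; max(0, 50 - 57) = 0.
Total collected = 16 + 15 + 0 = 31.

31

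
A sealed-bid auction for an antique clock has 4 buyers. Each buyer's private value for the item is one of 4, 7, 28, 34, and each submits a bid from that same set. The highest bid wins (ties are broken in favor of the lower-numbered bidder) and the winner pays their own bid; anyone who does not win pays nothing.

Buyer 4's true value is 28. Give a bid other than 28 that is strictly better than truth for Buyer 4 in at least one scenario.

Suppose Buyer 1 bids 4, Buyer 2 bids 4 and Buyer 3 bids 4.
Bid 28: wins, pays 28, utility 28 - 28 = 0.
Bid 7: wins, pays 7, utility 28 - 7 = 21.
So bidding 7 beats truth here (21 > 0).

7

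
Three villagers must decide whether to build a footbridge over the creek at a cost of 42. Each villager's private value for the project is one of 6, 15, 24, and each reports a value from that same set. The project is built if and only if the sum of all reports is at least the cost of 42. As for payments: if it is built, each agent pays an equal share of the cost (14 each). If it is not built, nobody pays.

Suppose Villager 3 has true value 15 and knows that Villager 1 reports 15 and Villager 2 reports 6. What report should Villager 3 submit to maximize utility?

Report 6: project not built, utility 0.
Report 15: project not built, utility 0.
Report 24: project built, pays 14, utility 15 - 14 = 1.
The best choice is 24 with utility 1.

24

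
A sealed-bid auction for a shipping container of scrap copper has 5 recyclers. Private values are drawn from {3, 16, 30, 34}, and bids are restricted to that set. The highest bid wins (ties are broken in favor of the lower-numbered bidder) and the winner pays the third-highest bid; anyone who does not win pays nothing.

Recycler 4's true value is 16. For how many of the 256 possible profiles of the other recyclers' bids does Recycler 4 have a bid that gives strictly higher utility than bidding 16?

Others bid (3, 3, 3, 30): truth gives 0; bid 30 gives 13 > 0. Violating.
Others bid (3, 3, 3, 34): truth gives 0; bid 34 gives 13 > 0. Violating.
Others bid (3, 3, 16, 3): truth gives 0; bid 30 gives 13 > 0. Violating.
Others bid (3, 3, 30, 3): truth gives 0; bid 34 gives 13 > 0. Violating.
Others bid (3, 3, 3, 3): truth gives 13; no alternative beats it.
Others bid (3, 3, 3, 16): truth gives 13; no alternative beats it.
(Checking all 256 profiles: 8 have a profitable deviation, 248 do not.)

8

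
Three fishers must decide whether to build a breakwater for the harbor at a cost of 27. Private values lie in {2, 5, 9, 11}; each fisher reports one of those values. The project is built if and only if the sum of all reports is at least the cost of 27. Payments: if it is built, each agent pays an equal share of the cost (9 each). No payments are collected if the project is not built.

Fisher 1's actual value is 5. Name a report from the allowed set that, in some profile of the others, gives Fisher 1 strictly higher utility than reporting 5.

Suppose Fisher 2 reports 11 and Fisher 3 reports 11.
Report 5: project built, pays 9, utility 5 - 9 = -4.
Report 2: project not built, utility 0.
So reporting 2 beats truth here (0 > -4).

2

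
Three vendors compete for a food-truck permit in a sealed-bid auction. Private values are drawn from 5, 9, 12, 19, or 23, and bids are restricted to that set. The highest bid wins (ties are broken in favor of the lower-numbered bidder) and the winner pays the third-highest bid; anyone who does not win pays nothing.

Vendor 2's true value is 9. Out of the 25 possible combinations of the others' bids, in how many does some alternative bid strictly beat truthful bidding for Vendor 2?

Others bid (5, 12): truth gives 0; bid 12 gives 4 > 0. Violating.
Others bid (5, 19): truth gives 0; bid 19 gives 4 > 0. Violating.
Others bid (5, 23): truth gives 0; bid 23 gives 4 > 0. Violating.
Others bid (9, 5): truth gives 0; bid 12 gives 4 > 0. Violating.
Others bid (5, 5): truth gives 4; no alternative beats it.
Others bid (5, 9): truth gives 4; no alternative beats it.
(Checking all 25 profiles: 6 have a profitable deviation, 19 do not.)

6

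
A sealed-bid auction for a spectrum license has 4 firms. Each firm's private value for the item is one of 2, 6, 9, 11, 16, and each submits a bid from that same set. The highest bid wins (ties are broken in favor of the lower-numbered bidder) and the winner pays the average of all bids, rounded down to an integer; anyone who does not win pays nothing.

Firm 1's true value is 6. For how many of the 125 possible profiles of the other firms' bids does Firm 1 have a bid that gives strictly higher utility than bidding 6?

Others bid (2, 2, 2): truth gives 3; bid 2 gives 4 > 3. Violating.
Others bid (2, 2, 9): truth gives 0; bid 9 gives 1 > 0. Violating.
Others bid (2, 9, 2): truth gives 0; bid 9 gives 1 > 0. Violating.
Others bid (9, 2, 2): truth gives 0; bid 9 gives 1 > 0. Violating.
Others bid (2, 2, 6): truth gives 2; no alternative beats it.
Others bid (2, 2, 11): truth gives 0; no alternative beats it.
(Checking all 125 profiles: 4 have a profitable deviation, 121 do not.)

4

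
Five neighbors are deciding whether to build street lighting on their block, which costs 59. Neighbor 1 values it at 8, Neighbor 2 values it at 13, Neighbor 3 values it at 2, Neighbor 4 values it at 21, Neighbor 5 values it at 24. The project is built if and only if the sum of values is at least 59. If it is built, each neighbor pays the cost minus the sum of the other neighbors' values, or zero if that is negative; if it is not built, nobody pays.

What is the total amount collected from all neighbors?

Total value 68 ≥ cost 59, so it is built.
Neighbor 1: others sum to 60; max(0, 59 - 60) = 0.
Neighbor 2: others sum to 55; max(0, 59 - 55) = 4.
Neighbor 3: others sum to 66; max(0, 59 - 66) = 0.
Neighbor 4: others sum to 47; max(0, 59 - 47) = 12.
Neighbor 5: others sum to 44; max(0, 59 - 44) = 15.
Total collected = 0 + 4 + 0 + 12 + 15 = 31.

31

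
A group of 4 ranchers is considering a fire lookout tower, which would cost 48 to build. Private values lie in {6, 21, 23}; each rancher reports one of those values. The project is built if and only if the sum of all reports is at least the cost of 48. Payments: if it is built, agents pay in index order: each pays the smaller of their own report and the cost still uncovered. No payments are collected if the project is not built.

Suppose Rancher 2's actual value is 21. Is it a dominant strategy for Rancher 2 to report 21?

No

Consider the case where Rancher 1 reports 6, Rancher 3 reports 21 and Rancher 4 reports 21.
Truthful report 21: project built, pays 21, utility 21 - 21 = 0.
Report 6 instead: project built, pays 6, utility 21 - 6 = 15.
Since 15 > 0, reporting 6 is strictly better here, so truthful reporting is not dominant.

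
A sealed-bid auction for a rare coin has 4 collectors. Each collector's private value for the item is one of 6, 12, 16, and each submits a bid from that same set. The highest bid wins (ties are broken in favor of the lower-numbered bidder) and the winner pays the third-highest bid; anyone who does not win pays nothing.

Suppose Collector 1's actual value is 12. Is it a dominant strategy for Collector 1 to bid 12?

Consider the case where Collector 2 bids 6, Collector 3 bids 6 and Collector 4 bids 16.
Truthful bid 12: loses, pays 0, utility 0.
Bid 16 instead: wins, pays 6, utility 12 - 6 = 6.
Since 6 > 0, bidding 16 is strictly better here, so truthful bidding is not dominant.

No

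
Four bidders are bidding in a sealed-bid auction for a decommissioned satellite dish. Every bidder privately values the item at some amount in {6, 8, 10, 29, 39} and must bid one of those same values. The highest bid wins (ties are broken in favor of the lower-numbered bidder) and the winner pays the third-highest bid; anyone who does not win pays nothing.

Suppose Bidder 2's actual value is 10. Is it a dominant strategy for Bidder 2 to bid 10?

No

Consider the case where Bidder 1 bids 6, Bidder 3 bids 6 and Bidder 4 bids 29.
Truthful bid 10: loses, pays 0, utility 0.
Bid 29 instead: wins, pays 6, utility 10 - 6 = 4.
Since 4 > 0, bidding 29 is strictly better here, so truthful bidding is not dominant.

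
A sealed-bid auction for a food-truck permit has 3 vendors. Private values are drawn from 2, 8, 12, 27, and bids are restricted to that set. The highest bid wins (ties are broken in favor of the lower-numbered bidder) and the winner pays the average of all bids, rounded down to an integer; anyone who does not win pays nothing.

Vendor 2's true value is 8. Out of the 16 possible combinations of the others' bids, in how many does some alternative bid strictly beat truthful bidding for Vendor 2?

Others bid (8, 2): truth gives 0; bid 12 gives 1 > 0. Violating.
Others bid (2, 2): truth gives 4; no alternative beats it.
Others bid (2, 8): truth gives 2; no alternative beats it.
(Checking all 16 profiles: 1 has a profitable deviation, 15 do not.)

1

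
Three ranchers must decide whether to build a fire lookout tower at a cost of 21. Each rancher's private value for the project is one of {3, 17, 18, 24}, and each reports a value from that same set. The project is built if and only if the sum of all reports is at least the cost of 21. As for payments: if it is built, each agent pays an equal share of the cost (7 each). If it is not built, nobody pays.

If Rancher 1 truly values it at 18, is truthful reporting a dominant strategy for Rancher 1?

Yes

Check each profile of the others' reports and compare truth against every alternative report.
Others report (3, 3): truth gives 11, best alternative gives 11.
Others report (3, 17): truth gives 11, best alternative gives 11.
Others report (3, 18): truth gives 11, best alternative gives 11.
Others report (3, 24): truth gives 11, best alternative gives 11.
Others report (17, 3): truth gives 11, best alternative gives 11.
Others report (17, 17): truth gives 11, best alternative gives 11.
(Remaining 10 profiles checked similarly; truth is weakly best in each.)
In every case the truthful report is at least as good as any alternative, so it is a dominant strategy.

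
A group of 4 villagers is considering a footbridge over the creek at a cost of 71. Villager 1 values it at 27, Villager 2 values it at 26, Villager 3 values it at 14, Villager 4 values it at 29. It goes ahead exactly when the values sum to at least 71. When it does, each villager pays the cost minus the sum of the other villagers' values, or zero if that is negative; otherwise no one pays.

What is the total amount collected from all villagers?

7

Total value 96 ≥ cost 71, so it is built.
Villager 1: others sum to 69; max(0, 71 - 69) = 2.
Villager 2: others sum to 70; max(0, 71 - 70) = 1.
Villager 3: others sum to 82; max(0, 71 - 82) = 0.
Villager 4: others sum to 67; max(0, 71 - 67) = 4.
Total collected = 2 + 1 + 0 + 4 = 7.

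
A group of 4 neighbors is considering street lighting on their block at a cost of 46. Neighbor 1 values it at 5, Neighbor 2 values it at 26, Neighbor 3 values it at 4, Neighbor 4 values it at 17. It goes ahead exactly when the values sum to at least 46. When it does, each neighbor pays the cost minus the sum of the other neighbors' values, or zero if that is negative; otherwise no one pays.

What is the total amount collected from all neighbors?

Total value 52 ≥ cost 46, so it is built.
Neighbor 1: others sum to 47; max(0, 46 - 47) = 0.
Neighbor 2: others sum to 26; max(0, 46 - 26) = 20.
Neighbor 3: others sum to 48; max(0, 46 - 48) = 0.
Neighbor 4: others sum to 35; max(0, 46 - 35) = 11.
Total collected = 0 + 20 + 0 + 11 = 31.

31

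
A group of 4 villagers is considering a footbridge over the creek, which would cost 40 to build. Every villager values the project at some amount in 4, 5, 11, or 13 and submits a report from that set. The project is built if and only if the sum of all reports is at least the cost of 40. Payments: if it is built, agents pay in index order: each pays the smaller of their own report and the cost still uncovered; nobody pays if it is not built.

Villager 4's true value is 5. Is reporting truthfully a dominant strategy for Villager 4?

Check each profile of the others' reports and compare truth against every alternative report.
Others report (13, 13, 13): truth gives 4, best alternative gives 4.
Others report (11, 13, 13): truth gives 2, best alternative gives 2.
Others report (13, 11, 13): truth gives 2, best alternative gives 2.
Others report (13, 13, 11): truth gives 2, best alternative gives 2.
Others report (4, 4, 4): truth gives 0, best alternative gives 0.
Others report (4, 4, 5): truth gives 0, best alternative gives 0.
(Remaining 58 profiles checked similarly; truth is weakly best in each.)
In every case the truthful report is at least as good as any alternative, so it is a dominant strategy.

Yes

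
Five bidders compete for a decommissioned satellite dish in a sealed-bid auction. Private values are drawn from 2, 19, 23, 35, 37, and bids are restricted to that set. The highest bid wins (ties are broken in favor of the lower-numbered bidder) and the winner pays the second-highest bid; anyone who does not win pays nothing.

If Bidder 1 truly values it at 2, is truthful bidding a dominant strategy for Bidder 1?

Check each profile of the others' bids and compare truth against every alternative bid.
Others bid (2, 2, 2, 19): truth gives 0, best alternative gives -17.
Others bid (2, 2, 19, 2): truth gives 0, best alternative gives -17.
Others bid (2, 2, 19, 19): truth gives 0, best alternative gives -17.
Others bid (2, 19, 2, 2): truth gives 0, best alternative gives -17.
Others bid (2, 19, 2, 19): truth gives 0, best alternative gives -17.
Others bid (2, 19, 19, 2): truth gives 0, best alternative gives -17.
(Remaining 619 profiles checked similarly; truth is weakly best in each.)
In every case the truthful bid is at least as good as any alternative, so it is a dominant strategy.

Yes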